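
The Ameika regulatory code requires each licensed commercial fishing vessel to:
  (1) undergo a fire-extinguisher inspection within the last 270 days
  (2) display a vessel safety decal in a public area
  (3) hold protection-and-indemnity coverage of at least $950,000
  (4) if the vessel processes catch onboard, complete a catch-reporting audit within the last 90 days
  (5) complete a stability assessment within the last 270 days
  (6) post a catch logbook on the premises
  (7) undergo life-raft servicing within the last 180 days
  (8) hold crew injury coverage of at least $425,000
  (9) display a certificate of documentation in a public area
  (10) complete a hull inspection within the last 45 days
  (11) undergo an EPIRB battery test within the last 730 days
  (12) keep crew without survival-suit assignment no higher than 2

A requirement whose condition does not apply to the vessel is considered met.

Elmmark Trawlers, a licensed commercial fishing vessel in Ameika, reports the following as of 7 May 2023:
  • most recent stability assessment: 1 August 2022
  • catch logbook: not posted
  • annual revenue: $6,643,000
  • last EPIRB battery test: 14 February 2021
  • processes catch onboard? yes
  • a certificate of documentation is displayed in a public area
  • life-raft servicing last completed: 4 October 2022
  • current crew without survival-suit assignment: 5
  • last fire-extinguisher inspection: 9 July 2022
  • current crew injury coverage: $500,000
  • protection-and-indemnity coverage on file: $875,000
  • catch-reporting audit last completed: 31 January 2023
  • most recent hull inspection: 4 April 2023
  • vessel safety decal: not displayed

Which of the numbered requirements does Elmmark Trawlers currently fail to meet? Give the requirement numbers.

1, 2, 3, 4, 5, 6, 7, 11, 12

1. fire-extinguisher inspection 302 days ago vs limit 270 → not met
2. vessel safety decal absent → not met
3. protection-and-indemnity coverage $875,000 < $950,000 → not met
4. condition 'processes catch onboard' holds; catch-reporting audit 96 days ago vs limit 90 → not met
5. stability assessment 279 days ago vs limit 270 → not met
6. catch logbook absent → not met
7. life-raft servicing 215 days ago vs limit 180 → not met
8. crew injury coverage $500,000 ≥ $425,000 → met
9. certificate of documentation present → met
10. hull inspection 33 days ago vs limit 45 → met
11. EPIRB battery test 812 days ago vs limit 730 → not met
12. crew without survival-suit assignment 5 > 2 → not met
Not met: 1, 2, 3, 4, 5, 6, 7, 11, 12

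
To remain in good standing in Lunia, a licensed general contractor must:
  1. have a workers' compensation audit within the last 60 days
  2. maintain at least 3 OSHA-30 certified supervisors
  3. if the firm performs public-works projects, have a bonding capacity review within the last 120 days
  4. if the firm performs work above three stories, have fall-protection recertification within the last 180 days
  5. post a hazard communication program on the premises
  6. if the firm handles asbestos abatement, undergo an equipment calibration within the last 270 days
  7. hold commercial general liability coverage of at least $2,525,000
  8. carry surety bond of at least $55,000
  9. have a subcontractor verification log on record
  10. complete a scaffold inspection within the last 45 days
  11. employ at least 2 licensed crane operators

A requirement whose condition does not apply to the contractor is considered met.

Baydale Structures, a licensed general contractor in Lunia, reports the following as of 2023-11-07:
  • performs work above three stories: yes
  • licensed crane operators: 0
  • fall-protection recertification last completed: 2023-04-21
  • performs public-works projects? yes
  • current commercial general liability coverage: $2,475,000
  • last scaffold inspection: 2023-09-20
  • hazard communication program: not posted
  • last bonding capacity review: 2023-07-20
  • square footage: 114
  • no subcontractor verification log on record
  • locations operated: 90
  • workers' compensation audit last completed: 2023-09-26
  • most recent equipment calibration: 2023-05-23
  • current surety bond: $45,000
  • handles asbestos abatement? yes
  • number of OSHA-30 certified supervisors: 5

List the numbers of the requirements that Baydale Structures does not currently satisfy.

4, 5, 7, 8, 9, 10, 11

1. workers' compensation audit 42 days ago vs limit 60 → met
2. OSHA-30 certified supervisors 5 ≥ 3 → met
3. condition 'performs public-works projects' holds; bonding capacity review 110 days ago vs limit 120 → met
4. condition 'performs work above three stories' holds; fall-protection recertification 200 days ago vs limit 180 → not met
5. hazard communication program absent → not met
6. condition 'handles asbestos abatement' holds; equipment calibration 168 days ago vs limit 270 → met
7. commercial general liability coverage $2,475,000 < $2,525,000 → not met
8. surety bond $45,000 < $55,000 → not met
9. subcontractor verification log absent → not met
10. scaffold inspection 48 days ago vs limit 45 → not met
11. licensed crane operators 0 < 2 → not met
Not met: 4, 5, 7, 8, 9, 10, 11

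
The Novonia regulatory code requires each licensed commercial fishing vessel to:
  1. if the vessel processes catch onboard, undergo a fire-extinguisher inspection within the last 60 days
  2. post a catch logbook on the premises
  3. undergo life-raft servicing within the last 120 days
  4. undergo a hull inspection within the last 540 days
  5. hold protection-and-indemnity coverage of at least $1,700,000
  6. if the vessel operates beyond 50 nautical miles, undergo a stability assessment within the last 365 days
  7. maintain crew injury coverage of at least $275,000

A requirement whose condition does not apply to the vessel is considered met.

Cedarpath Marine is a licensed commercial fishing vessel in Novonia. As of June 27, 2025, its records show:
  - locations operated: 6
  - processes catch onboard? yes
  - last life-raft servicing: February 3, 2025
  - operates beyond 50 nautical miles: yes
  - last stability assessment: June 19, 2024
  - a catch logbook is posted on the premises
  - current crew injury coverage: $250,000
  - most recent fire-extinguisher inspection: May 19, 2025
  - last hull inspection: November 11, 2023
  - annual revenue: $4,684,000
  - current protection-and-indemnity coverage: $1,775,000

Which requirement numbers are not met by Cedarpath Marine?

3, 4, 6, 7

1. condition 'processes catch onboard' holds; fire-extinguisher inspection 39 days ago vs limit 60 → met
2. catch logbook present → met
3. life-raft servicing 144 days ago vs limit 120 → not met
4. hull inspection 594 days ago vs limit 540 → not met
5. protection-and-indemnity coverage $1,775,000 ≥ $1,700,000 → met
6. condition 'operates beyond 50 nautical miles' holds; stability assessment 373 days ago vs limit 365 → not met
7. crew injury coverage $250,000 < $275,000 → not met
Not met: 3, 4, 6, 7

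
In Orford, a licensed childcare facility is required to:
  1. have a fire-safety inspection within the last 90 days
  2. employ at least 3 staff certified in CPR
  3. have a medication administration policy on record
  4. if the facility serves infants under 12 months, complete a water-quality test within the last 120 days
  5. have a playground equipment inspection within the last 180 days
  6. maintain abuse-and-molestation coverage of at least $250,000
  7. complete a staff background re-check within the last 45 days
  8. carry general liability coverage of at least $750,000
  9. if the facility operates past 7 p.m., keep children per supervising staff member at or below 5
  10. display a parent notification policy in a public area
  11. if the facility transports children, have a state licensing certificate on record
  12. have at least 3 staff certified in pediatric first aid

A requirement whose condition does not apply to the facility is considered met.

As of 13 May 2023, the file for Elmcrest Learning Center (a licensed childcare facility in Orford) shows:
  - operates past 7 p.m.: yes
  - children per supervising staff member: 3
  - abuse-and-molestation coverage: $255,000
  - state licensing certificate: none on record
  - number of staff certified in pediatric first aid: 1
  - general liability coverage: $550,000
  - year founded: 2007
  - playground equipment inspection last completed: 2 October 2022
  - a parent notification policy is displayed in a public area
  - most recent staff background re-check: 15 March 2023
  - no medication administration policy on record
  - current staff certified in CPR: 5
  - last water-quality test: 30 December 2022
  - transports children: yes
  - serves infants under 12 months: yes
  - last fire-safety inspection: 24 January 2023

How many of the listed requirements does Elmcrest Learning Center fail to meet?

8

1. fire-safety inspection 109 days ago vs limit 90 → not met
2. staff certified in CPR 5 ≥ 3 → met
3. medication administration policy absent → not met
4. condition 'serves infants under 12 months' holds; water-quality test 134 days ago vs limit 120 → not met
5. playground equipment inspection 223 days ago vs limit 180 → not met
6. abuse-and-molestation coverage $255,000 ≥ $250,000 → met
7. staff background re-check 59 days ago vs limit 45 → not met
8. general liability coverage $550,000 < $750,000 → not met
9. condition 'operates past 7 p.m.' holds; children per supervising staff member 3 ≤ 5 → met
10. parent notification policy present → met
11. condition 'transports children' holds; state licensing certificate absent → not met
12. staff certified in pediatric first aid 1 < 3 → not met
Not met: 8 of 12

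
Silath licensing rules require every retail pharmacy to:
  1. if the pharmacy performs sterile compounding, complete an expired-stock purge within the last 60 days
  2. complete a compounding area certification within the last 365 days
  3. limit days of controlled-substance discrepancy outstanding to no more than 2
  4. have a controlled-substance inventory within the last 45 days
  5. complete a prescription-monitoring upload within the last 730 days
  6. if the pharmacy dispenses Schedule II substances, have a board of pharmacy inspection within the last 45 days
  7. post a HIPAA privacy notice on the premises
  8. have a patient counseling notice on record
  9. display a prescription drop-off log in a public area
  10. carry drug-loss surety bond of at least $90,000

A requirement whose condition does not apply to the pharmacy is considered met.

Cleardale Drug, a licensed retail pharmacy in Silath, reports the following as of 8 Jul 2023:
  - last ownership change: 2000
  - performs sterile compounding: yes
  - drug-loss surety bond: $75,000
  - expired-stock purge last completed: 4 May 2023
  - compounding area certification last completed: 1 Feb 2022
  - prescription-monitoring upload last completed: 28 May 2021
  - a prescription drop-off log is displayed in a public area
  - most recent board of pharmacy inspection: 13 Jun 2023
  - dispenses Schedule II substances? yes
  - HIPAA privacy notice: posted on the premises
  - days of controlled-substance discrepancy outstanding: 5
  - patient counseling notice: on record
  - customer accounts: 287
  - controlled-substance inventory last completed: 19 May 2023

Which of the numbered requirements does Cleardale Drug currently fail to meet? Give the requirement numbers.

1. condition 'performs sterile compounding' holds; expired-stock purge 65 days ago vs limit 60 → not met
2. compounding area certification 522 days ago vs limit 365 → not met
3. days of controlled-substance discrepancy outstanding 5 > 2 → not met
4. controlled-substance inventory 50 days ago vs limit 45 → not met
5. prescription-monitoring upload 771 days ago vs limit 730 → not met
6. condition 'dispenses Schedule II substances' holds; board of pharmacy inspection 25 days ago vs limit 45 → met
7. HIPAA privacy notice present → met
8. patient counseling notice present → met
9. prescription drop-off log present → met
10. drug-loss surety bond $75,000 < $90,000 → not met
Not met: 1, 2, 3, 4, 5, 10

1, 2, 3, 4, 5, 10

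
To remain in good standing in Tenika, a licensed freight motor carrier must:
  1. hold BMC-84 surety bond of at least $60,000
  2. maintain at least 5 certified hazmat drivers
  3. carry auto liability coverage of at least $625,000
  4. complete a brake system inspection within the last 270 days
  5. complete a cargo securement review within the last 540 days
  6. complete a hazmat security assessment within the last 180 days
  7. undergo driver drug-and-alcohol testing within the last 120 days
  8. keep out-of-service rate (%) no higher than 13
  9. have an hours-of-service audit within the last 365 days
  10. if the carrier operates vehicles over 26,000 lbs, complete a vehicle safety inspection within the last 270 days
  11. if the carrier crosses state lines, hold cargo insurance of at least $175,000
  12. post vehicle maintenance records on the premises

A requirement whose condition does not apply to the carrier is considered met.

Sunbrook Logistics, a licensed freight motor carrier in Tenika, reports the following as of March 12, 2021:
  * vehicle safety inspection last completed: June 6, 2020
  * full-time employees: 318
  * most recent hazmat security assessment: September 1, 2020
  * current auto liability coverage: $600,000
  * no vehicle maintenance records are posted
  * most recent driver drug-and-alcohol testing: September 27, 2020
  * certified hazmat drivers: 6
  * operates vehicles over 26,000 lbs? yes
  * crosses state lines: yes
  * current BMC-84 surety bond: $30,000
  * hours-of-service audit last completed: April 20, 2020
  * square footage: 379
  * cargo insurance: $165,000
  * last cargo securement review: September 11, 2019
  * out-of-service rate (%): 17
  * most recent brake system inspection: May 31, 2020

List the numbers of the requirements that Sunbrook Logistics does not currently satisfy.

1, 3, 4, 5, 6, 7, 8, 10, 11, 12

1. BMC-84 surety bond $30,000 < $60,000 → not met
2. certified hazmat drivers 6 ≥ 5 → met
3. auto liability coverage $600,000 < $625,000 → not met
4. brake system inspection 285 days ago vs limit 270 → not met
5. cargo securement review 548 days ago vs limit 540 → not met
6. hazmat security assessment 192 days ago vs limit 180 → not met
7. driver drug-and-alcohol testing 166 days ago vs limit 120 → not met
8. out-of-service rate (%) 17 > 13 → not met
9. hours-of-service audit 326 days ago vs limit 365 → met
10. condition 'operates vehicles over 26,000 lbs' holds; vehicle safety inspection 279 days ago vs limit 270 → not met
11. condition 'crosses state lines' holds; cargo insurance $165,000 < $175,000 → not met
12. vehicle maintenance records absent → not met
Not met: 1, 3, 4, 5, 6, 7, 8, 10, 11, 12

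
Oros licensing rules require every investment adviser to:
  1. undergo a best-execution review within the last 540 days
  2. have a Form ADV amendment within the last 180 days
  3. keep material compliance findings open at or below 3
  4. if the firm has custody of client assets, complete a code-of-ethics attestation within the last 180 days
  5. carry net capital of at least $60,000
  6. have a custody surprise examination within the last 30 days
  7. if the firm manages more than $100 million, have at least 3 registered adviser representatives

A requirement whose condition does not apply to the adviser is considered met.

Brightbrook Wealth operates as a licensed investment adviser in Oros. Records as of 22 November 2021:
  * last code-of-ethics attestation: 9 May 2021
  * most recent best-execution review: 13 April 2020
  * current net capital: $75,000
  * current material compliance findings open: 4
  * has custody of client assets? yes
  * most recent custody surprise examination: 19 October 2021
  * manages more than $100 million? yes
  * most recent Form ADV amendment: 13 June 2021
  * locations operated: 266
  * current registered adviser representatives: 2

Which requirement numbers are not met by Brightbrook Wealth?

1, 3, 4, 6, 7

1. best-execution review 588 days ago vs limit 540 → not met
2. Form ADV amendment 162 days ago vs limit 180 → met
3. material compliance findings open 4 > 3 → not met
4. condition 'has custody of client assets' holds; code-of-ethics attestation 197 days ago vs limit 180 → not met
5. net capital $75,000 ≥ $60,000 → met
6. custody surprise examination 34 days ago vs limit 30 → not met
7. condition 'manages more than $100 million' holds; registered adviser representatives 2 < 3 → not met
Not met: 1, 3, 4, 6, 7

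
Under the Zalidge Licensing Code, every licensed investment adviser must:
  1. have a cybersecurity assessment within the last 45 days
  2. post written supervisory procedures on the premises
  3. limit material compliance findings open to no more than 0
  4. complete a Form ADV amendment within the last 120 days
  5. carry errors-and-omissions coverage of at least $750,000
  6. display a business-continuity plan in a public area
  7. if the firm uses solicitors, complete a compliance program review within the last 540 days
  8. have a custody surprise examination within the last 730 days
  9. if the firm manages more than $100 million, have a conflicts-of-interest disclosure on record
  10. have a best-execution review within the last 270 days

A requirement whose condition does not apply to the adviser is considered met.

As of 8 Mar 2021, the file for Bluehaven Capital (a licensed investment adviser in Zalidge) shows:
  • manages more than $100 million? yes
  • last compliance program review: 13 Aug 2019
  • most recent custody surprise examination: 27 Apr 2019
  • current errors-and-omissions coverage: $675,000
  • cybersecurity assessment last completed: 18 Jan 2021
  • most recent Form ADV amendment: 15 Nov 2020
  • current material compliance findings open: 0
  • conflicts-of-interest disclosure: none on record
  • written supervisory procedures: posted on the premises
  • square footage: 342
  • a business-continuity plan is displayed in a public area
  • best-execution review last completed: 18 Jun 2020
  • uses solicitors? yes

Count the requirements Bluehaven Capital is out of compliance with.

4

1. cybersecurity assessment 49 days ago vs limit 45 → not met
2. written supervisory procedures present → met
3. material compliance findings open 0 ≤ 0 → met
4. Form ADV amendment 113 days ago vs limit 120 → met
5. errors-and-omissions coverage $675,000 < $750,000 → not met
6. business-continuity plan present → met
7. condition 'uses solicitors' holds; compliance program review 573 days ago vs limit 540 → not met
8. custody surprise examination 681 days ago vs limit 730 → met
9. condition 'manages more than $100 million' holds; conflicts-of-interest disclosure absent → not met
10. best-execution review 263 days ago vs limit 270 → met
Not met: 4 of 10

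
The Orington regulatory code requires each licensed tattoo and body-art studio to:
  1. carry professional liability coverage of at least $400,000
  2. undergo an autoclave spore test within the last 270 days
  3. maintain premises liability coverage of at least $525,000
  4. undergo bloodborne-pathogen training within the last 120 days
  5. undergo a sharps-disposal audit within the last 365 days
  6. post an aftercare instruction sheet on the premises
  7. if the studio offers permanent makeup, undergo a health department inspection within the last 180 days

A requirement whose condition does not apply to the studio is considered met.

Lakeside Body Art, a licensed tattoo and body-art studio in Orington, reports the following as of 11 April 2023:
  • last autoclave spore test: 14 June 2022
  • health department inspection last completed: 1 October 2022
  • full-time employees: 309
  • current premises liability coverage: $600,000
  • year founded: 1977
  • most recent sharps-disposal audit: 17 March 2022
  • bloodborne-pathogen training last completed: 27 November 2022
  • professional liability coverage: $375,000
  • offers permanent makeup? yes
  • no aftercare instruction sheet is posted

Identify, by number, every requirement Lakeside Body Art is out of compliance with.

1, 2, 4, 5, 6, 7

1. professional liability coverage $375,000 < $400,000 → not met
2. autoclave spore test 301 days ago vs limit 270 → not met
3. premises liability coverage $600,000 ≥ $525,000 → met
4. bloodborne-pathogen training 135 days ago vs limit 120 → not met
5. sharps-disposal audit 390 days ago vs limit 365 → not met
6. aftercare instruction sheet absent → not met
7. condition 'offers permanent makeup' holds; health department inspection 192 days ago vs limit 180 → not met
Not met: 1, 2, 4, 5, 6, 7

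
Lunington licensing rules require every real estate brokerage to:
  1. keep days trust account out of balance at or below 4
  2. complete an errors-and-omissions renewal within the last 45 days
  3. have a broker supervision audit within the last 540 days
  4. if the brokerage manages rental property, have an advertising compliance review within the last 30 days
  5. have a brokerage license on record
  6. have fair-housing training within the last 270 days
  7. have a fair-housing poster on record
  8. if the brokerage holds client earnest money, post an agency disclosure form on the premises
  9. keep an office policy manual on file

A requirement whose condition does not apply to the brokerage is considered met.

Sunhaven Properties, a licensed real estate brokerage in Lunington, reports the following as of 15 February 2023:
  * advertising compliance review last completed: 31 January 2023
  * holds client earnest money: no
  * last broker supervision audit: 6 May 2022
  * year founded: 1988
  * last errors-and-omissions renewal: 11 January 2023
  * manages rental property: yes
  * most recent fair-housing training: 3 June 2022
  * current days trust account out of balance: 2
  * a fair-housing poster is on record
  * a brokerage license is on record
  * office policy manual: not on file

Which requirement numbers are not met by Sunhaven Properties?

9

1. days trust account out of balance 2 ≤ 4 → met
2. errors-and-omissions renewal 35 days ago vs limit 45 → met
3. broker supervision audit 285 days ago vs limit 540 → met
4. condition 'manages rental property' holds; advertising compliance review 15 days ago vs limit 30 → met
5. brokerage license present → met
6. fair-housing training 257 days ago vs limit 270 → met
7. fair-housing poster present → met
8. condition 'holds client earnest money' does not hold → requirement n/a → met
9. office policy manual absent → not met
Not met: 9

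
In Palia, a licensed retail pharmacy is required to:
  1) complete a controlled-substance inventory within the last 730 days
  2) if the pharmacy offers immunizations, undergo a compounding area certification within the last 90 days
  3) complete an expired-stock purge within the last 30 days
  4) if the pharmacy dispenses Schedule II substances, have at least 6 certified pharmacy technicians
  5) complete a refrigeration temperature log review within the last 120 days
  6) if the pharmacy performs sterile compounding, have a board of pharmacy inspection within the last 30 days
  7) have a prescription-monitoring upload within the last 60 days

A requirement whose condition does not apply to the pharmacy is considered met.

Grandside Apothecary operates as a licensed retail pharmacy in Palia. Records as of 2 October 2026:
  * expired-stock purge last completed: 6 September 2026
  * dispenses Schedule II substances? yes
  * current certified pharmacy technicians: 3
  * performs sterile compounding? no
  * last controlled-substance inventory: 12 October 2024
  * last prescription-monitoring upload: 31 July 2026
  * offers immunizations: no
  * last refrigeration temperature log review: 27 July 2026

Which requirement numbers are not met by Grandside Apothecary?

4, 7

1. controlled-substance inventory 720 days ago vs limit 730 → met
2. condition 'offers immunizations' does not hold → requirement n/a → met
3. expired-stock purge 26 days ago vs limit 30 → met
4. condition 'dispenses Schedule II substances' holds; certified pharmacy technicians 3 < 6 → not met
5. refrigeration temperature log review 67 days ago vs limit 120 → met
6. condition 'performs sterile compounding' does not hold → requirement n/a → met
7. prescription-monitoring upload 63 days ago vs limit 60 → not met
Not met: 4, 7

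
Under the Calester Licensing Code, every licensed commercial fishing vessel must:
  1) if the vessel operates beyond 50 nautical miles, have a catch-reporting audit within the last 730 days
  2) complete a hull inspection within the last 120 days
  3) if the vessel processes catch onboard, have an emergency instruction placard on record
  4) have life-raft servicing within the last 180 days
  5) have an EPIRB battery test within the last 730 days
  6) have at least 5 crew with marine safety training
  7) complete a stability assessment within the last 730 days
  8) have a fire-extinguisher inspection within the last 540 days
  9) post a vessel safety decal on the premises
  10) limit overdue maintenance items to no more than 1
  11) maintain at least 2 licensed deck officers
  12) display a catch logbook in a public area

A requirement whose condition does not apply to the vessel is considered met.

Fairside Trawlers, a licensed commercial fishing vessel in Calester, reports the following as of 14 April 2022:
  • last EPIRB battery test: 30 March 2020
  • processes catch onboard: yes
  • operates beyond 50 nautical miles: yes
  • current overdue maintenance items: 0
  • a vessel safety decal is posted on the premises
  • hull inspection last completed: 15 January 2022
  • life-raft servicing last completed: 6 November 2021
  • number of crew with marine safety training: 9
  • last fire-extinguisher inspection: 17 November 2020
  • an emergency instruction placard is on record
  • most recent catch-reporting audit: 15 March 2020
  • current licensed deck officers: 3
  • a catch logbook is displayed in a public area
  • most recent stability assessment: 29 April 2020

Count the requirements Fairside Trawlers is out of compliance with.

2

1. condition 'operates beyond 50 nautical miles' holds; catch-reporting audit 760 days ago vs limit 730 → not met
2. hull inspection 89 days ago vs limit 120 → met
3. condition 'processes catch onboard' holds; emergency instruction placard present → met
4. life-raft servicing 159 days ago vs limit 180 → met
5. EPIRB battery test 745 days ago vs limit 730 → not met
6. crew with marine safety training 9 ≥ 5 → met
7. stability assessment 715 days ago vs limit 730 → met
8. fire-extinguisher inspection 513 days ago vs limit 540 → met
9. vessel safety decal present → met
10. overdue maintenance items 0 ≤ 1 → met
11. licensed deck officers 3 ≥ 2 → met
12. catch logbook present → met
Not met: 2 of 12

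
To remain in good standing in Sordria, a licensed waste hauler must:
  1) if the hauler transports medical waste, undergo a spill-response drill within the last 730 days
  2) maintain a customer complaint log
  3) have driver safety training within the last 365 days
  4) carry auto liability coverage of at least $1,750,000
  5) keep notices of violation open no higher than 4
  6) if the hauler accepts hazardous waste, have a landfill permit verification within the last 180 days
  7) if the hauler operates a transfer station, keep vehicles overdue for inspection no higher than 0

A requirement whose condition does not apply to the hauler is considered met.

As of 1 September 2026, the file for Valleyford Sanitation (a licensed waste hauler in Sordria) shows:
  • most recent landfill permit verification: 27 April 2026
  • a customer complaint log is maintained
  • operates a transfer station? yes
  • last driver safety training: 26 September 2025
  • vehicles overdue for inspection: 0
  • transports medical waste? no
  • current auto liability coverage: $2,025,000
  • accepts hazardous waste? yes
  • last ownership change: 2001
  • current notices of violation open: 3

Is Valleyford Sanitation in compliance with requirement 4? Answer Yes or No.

4. auto liability coverage $2,025,000 ≥ $1,750,000 → met

Yes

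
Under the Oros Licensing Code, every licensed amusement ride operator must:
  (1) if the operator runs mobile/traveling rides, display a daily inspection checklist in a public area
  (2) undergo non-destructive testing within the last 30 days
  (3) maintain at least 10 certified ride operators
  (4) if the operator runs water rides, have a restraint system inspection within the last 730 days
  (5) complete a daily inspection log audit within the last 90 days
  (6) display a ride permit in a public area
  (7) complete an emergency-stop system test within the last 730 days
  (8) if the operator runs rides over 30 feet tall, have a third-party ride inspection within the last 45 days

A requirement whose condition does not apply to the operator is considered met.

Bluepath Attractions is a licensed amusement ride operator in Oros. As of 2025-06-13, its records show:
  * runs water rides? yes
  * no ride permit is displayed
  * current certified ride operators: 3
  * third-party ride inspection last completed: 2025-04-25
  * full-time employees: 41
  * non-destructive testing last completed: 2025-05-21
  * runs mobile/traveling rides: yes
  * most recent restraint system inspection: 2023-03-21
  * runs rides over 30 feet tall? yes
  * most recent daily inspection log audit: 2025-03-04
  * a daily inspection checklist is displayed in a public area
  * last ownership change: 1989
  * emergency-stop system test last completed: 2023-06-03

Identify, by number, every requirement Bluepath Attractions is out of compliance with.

3, 4, 5, 6, 7, 8

1. condition 'runs mobile/traveling rides' holds; daily inspection checklist present → met
2. non-destructive testing 23 days ago vs limit 30 → met
3. certified ride operators 3 < 10 → not met
4. condition 'runs water rides' holds; restraint system inspection 815 days ago vs limit 730 → not met
5. daily inspection log audit 101 days ago vs limit 90 → not met
6. ride permit absent → not met
7. emergency-stop system test 741 days ago vs limit 730 → not met
8. condition 'runs rides over 30 feet tall' holds; third-party ride inspection 49 days ago vs limit 45 → not met
Not met: 3, 4, 5, 6, 7, 8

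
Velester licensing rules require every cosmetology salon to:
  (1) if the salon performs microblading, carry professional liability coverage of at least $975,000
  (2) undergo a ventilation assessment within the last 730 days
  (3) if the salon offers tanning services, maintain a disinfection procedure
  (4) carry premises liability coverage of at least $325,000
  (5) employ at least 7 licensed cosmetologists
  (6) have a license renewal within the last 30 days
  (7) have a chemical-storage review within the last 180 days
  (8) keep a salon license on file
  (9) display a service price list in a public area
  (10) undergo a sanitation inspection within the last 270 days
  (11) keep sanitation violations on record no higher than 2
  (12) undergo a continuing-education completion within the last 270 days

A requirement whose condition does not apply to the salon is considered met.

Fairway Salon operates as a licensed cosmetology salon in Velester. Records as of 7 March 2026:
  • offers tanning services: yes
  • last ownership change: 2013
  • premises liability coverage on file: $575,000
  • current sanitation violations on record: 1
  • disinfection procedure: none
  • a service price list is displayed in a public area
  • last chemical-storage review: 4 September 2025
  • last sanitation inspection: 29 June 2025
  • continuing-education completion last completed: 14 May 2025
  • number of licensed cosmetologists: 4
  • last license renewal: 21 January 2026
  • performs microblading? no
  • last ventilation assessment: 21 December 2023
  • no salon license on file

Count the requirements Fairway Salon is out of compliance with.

1. condition 'performs microblading' does not hold → requirement n/a → met
2. ventilation assessment 807 days ago vs limit 730 → not met
3. condition 'offers tanning services' holds; disinfection procedure absent → not met
4. premises liability coverage $575,000 ≥ $325,000 → met
5. licensed cosmetologists 4 < 7 → not met
6. license renewal 45 days ago vs limit 30 → not met
7. chemical-storage review 184 days ago vs limit 180 → not met
8. salon license absent → not met
9. service price list present → met
10. sanitation inspection 251 days ago vs limit 270 → met
11. sanitation violations on record 1 ≤ 2 → met
12. continuing-education completion 297 days ago vs limit 270 → not met
Not met: 7 of 12

7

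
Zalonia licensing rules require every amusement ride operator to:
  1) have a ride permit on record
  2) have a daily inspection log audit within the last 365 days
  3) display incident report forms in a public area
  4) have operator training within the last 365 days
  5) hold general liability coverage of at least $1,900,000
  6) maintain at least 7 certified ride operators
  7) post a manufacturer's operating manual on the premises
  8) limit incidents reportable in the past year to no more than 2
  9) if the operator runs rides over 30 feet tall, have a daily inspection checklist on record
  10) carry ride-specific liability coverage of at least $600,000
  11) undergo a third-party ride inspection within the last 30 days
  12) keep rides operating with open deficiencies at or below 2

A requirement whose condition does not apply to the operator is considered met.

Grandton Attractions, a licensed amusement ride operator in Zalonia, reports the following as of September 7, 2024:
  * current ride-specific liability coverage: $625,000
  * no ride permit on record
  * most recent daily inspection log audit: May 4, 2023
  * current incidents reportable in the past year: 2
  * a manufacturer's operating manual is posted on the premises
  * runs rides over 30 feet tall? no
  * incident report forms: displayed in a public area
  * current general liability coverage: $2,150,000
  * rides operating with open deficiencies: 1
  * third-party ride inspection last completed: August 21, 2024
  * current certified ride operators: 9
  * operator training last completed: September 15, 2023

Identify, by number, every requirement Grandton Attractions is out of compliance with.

1. ride permit absent → not met
2. daily inspection log audit 492 days ago vs limit 365 → not met
3. incident report forms present → met
4. operator training 358 days ago vs limit 365 → met
5. general liability coverage $2,150,000 ≥ $1,900,000 → met
6. certified ride operators 9 ≥ 7 → met
7. manufacturer's operating manual present → met
8. incidents reportable in the past year 2 ≤ 2 → met
9. condition 'runs rides over 30 feet tall' does not hold → requirement n/a → met
10. ride-specific liability coverage $625,000 ≥ $600,000 → met
11. third-party ride inspection 17 days ago vs limit 30 → met
12. rides operating with open deficiencies 1 ≤ 2 → met
Not met: 1, 2

1, 2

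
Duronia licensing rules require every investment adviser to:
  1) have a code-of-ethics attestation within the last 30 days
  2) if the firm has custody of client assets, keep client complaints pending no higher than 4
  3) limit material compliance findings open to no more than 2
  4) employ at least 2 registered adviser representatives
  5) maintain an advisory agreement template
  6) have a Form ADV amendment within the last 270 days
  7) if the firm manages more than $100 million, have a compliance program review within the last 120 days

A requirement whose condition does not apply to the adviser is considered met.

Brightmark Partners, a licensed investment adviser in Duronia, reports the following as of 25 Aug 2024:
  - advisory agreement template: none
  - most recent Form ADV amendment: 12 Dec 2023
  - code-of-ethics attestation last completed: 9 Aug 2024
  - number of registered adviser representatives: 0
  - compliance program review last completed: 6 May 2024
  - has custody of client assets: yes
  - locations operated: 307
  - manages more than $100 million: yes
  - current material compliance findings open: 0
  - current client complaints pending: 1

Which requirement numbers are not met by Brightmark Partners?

1. code-of-ethics attestation 16 days ago vs limit 30 → met
2. condition 'has custody of client assets' holds; client complaints pending 1 ≤ 4 → met
3. material compliance findings open 0 ≤ 2 → met
4. registered adviser representatives 0 < 2 → not met
5. advisory agreement template absent → not met
6. Form ADV amendment 257 days ago vs limit 270 → met
7. condition 'manages more than $100 million' holds; compliance program review 111 days ago vs limit 120 → met
Not met: 4, 5

4, 5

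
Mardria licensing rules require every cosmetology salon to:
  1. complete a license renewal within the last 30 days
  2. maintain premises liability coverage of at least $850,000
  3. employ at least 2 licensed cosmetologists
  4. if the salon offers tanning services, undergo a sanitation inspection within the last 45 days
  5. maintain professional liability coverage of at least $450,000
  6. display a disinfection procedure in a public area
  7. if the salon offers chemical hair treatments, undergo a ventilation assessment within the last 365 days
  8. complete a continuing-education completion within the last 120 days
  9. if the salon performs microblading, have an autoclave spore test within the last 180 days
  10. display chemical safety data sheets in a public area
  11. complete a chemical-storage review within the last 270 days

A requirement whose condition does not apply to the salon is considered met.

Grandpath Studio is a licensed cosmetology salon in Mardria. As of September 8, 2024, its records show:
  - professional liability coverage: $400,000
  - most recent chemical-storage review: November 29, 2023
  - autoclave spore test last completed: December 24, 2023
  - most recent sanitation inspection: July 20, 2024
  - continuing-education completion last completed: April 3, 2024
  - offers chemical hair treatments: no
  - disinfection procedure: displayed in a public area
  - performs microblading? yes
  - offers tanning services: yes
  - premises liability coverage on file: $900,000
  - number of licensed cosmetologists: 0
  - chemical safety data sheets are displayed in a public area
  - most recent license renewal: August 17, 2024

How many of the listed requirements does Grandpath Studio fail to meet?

1. license renewal 22 days ago vs limit 30 → met
2. premises liability coverage $900,000 ≥ $850,000 → met
3. licensed cosmetologists 0 < 2 → not met
4. condition 'offers tanning services' holds; sanitation inspection 50 days ago vs limit 45 → not met
5. professional liability coverage $400,000 < $450,000 → not met
6. disinfection procedure present → met
7. condition 'offers chemical hair treatments' does not hold → requirement n/a → met
8. continuing-education completion 158 days ago vs limit 120 → not met
9. condition 'performs microblading' holds; autoclave spore test 259 days ago vs limit 180 → not met
10. chemical safety data sheets present → met
11. chemical-storage review 284 days ago vs limit 270 → not met
Not met: 6 of 11

6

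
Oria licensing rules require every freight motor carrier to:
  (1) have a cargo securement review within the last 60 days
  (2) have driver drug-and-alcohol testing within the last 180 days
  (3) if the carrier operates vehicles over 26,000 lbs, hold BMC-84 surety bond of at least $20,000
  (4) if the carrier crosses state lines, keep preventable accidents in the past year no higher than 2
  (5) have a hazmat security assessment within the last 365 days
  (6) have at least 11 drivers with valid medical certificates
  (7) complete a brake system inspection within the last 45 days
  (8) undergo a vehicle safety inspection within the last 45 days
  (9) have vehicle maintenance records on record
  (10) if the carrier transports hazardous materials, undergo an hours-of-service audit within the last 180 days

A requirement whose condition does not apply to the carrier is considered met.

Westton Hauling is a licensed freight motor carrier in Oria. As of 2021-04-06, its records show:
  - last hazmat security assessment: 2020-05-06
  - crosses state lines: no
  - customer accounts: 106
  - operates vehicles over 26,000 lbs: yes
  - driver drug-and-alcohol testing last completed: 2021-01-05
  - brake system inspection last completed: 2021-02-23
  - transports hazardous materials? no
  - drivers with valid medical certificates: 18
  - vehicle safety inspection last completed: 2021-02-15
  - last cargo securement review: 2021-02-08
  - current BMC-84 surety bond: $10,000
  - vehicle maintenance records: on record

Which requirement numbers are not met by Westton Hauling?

3, 8

1. cargo securement review 57 days ago vs limit 60 → met
2. driver drug-and-alcohol testing 91 days ago vs limit 180 → met
3. condition 'operates vehicles over 26,000 lbs' holds; BMC-84 surety bond $10,000 < $20,000 → not met
4. condition 'crosses state lines' does not hold → requirement n/a → met
5. hazmat security assessment 335 days ago vs limit 365 → met
6. drivers with valid medical certificates 18 ≥ 11 → met
7. brake system inspection 42 days ago vs limit 45 → met
8. vehicle safety inspection 50 days ago vs limit 45 → not met
9. vehicle maintenance records present → met
10. condition 'transports hazardous materials' does not hold → requirement n/a → met
Not met: 3, 8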